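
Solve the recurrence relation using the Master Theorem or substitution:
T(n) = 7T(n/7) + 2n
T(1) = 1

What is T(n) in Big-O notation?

By Master Theorem: a=7, b=7, f(n)=2n. Since log_7(7) = 1 and f(n) = Θ(n^1), Case 2 applies. T(n) = O(n log n).

Answer: O(n log n)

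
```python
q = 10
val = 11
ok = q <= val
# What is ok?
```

Trace:
`q = 10` → q = 10
`val = 11` → val = 11
`ok = q <= val` → ok = True
So ok = True

Answer: True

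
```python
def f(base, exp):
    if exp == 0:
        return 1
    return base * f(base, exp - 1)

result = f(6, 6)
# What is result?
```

f(6, 6) = 6 * 6 * 6 * 6 * 6 * 6 = 46656

Answer: 46656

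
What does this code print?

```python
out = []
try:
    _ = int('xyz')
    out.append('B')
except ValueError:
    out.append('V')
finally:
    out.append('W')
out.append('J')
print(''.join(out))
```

Execution trace: 'V' (except ValueError) → 'W' (finally) → 'J' (after the try/except). Output: VWJ

Answer: VWJ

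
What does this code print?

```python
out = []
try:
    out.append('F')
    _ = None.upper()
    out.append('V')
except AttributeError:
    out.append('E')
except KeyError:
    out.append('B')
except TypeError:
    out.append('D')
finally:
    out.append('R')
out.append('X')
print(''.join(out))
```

Execution trace: 'F' (try body) → 'E' (except AttributeError) → 'R' (finally) → 'X' (after the try/except). Output: FERX

Answer: FERX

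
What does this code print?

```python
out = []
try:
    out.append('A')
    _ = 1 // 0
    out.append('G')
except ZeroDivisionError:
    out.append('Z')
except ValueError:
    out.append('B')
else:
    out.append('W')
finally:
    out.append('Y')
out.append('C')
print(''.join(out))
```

Execution trace: 'A' (try body) → 'Z' (except ZeroDivisionError) → 'Y' (finally) → 'C' (after the try/except). Output: AZYC

Answer: AZYC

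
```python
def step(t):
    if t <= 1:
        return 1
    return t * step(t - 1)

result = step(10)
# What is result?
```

step(10) = 10 * 9 * 8 * 7 * 6 * 5 * 4 * 3 * 2 * 1 = 3628800

Answer: 3628800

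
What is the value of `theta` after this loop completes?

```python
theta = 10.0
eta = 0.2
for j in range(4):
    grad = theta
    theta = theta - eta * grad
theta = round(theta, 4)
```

Gradient descent: w = 10.0 * (1 - 0.2)^4
`theta` takes the values: 10.0 → 8.0 → 6.4 → 5.12 → 4.096

Answer: 4.096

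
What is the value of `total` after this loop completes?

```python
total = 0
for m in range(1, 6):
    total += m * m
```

Sum of squares 1² to 5² = 55
`total` takes the values: 0 → 1 → 5 → 14 → 30 → 55

Answer: 55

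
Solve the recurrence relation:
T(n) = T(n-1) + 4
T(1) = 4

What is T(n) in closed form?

Unrolling: T(n) = T(1) + 4·(n-1) = 4 + 4(n-1) = 4n.

Answer: T(n) = 4n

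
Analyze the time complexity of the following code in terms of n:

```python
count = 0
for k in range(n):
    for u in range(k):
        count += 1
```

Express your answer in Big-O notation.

Each loop level contributes: n × n. Multiplying the contributions gives O(n^2).

Answer: O(n^2)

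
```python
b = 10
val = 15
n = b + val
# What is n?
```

Trace:
`b = 10` → b = 10
`val = 15` → val = 15
`n = b + val` → n = 25
So n = 25

Answer: 25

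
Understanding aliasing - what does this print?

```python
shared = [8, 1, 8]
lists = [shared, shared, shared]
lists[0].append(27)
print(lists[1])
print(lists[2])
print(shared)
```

Key concept: list of same reference.
Step by step:
`shared = [8, 1, 8]` → shared = [8, 1, 8]
`lists = [shared, shared, shared]` → lists = [[8, 1, 8], [8, 1, 8], [8, 1, 8]]
`lists[0].append(27)` → shared = [8, 1, 8, 27]; lists = [[8, 1, 8, 27], [8, 1, 8, 27], [8, 1, 8, 27]]
`print(lists[1])` → prints [8, 1, 8, 27]
`print(lists[2])` → prints [8, 1, 8, 27]
`print(shared)` → prints [8, 1, 8, 27]

Answer:
[8, 1, 8, 27]
[8, 1, 8, 27]
[8, 1, 8, 27]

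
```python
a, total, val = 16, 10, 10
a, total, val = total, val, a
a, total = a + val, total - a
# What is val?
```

Trace:
`a, total, val = 16, 10, 10` → a = 16; total = 10; val = 10
`a, total, val = total, val, a` → a = 10; total = 10; val = 16
`a, total = a + val, total - a` → a = 26; total = 0
So val = 16

Answer: 16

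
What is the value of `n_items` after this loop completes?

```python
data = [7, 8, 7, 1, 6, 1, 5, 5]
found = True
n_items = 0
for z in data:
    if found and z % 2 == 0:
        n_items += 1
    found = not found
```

Count even values at even positions
`n_items` takes the values: 0 → 1

Answer: 1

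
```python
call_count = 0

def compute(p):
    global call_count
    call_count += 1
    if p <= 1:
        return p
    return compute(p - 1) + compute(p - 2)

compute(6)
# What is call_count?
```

Calls(p) = 1 + Calls(p-1) + Calls(p-2); Calls(0)=Calls(1)=1. For p=6 this gives 25.

Answer: 25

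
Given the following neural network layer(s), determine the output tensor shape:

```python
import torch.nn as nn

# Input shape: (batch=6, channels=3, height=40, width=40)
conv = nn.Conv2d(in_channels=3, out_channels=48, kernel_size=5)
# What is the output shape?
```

Input: (6, 3, 40, 40) -> Output: (6, 48, 36, 36)

Answer: (6, 48, 36, 36)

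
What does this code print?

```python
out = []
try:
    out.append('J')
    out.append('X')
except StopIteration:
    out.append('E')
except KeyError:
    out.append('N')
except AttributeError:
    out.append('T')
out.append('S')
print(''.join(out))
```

Execution trace: 'J' (try body) → 'X' (try body, no exception) → 'S' (after the try/except). Output: JXS

Answer: JXS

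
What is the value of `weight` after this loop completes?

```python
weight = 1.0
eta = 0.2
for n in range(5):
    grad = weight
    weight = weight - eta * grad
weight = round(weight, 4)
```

Gradient descent: w = 1.0 * (1 - 0.2)^5
`weight` takes the values: 1.0 → 0.8 → 0.64 → 0.512 → 0.4096 → 0.32768 → 0.3277

Answer: 0.3277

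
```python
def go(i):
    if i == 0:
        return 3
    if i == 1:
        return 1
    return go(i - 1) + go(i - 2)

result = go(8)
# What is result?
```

Build up from base cases: go(0)=3, go(1)=1, go(2)=4, go(3)=5, go(4)=9, go(5)=14, go(6)=23, ..., go(8)=60

Answer: 60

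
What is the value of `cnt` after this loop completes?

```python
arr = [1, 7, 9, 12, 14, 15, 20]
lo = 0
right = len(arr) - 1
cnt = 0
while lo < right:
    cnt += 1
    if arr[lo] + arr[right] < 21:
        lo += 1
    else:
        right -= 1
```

Steps to find pair summing to 21
`cnt` takes the values: 0 → 1 → 2 → 3 → 4 → 5 → 6

Answer: 6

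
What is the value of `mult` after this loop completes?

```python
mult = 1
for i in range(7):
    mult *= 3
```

3^7 = 2187
`mult` takes the values: 1 → 3 → 9 → 27 → 81 → 243 → 729 → 2187

Answer: 2187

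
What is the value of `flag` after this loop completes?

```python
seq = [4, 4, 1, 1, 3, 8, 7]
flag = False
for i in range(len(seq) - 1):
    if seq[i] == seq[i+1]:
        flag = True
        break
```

Check consecutive duplicates in [4, 4, 1, 1, 3, 8, 7]
`flag` takes the values: False → True

Answer: True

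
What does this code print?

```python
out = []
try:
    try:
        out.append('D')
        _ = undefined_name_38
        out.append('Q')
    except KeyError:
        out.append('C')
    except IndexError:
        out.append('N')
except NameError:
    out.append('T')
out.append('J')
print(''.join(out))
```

Execution trace: 'D' (try body) → 'T' (outer except NameError) → 'J' (after the try/except). Output: DTJ

Answer: DTJ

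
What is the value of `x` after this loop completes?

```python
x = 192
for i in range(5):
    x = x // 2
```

Halve 5 times: 192 // 2^5 = 6
`x` takes the values: 192 → 96 → 48 → 24 → 12 → 6

Answer: 6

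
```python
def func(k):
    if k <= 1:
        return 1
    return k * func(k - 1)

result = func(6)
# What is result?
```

func(6) = 6 * 5 * 4 * 3 * 2 * 1 = 720

Answer: 720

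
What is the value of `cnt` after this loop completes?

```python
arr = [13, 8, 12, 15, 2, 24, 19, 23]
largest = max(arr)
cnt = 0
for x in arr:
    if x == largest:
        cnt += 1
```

Count of max value 24 in [13, 8, 12, 15, 2, 24, 19, 23]
`cnt` takes the values: 0 → 1

Answer: 1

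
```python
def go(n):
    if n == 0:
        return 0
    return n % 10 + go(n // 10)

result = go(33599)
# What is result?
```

Sum of digits of 33599: 9 + 9 + 5 + 3 + 3 = 29

Answer: 29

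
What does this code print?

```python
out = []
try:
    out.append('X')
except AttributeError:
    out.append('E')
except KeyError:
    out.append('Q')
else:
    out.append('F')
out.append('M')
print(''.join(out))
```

Execution trace: 'X' (try body, no exception) → 'F' (else) → 'M' (after the try/except). Output: XFM

Answer: XFM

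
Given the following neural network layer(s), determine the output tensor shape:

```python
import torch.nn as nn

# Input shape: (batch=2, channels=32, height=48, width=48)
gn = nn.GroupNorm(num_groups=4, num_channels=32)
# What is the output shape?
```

Input: (2, 32, 48, 48) -> Output: (2, 32, 48, 48)

Answer: (2, 32, 48, 48)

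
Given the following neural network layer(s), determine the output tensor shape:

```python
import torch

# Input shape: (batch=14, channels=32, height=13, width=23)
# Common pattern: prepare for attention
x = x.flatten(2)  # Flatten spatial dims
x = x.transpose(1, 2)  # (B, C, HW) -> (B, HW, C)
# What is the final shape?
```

Input: (14, 32, 13, 23) -> after flatten(2): (14, 32, 299) -> Output: (14, 299, 32)

Answer: (14, 299, 32)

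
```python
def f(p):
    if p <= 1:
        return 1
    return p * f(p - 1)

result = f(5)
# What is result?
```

f(5) = 5 * 4 * 3 * 2 * 1 = 120

Answer: 120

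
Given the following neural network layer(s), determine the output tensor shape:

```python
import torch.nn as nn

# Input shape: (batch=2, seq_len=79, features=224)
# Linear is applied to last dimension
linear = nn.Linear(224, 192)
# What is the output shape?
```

Input: (2, 79, 224) -> Output: (2, 79, 192)

Answer: (2, 79, 192)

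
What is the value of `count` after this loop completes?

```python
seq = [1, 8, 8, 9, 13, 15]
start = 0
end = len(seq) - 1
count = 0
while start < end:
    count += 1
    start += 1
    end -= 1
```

Iterations until pointers meet (list length 6)
`count` takes the values: 0 → 1 → 2 → 3

Answer: 3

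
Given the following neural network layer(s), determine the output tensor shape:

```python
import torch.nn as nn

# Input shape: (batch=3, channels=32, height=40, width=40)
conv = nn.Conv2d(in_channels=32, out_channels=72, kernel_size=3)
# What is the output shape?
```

Input: (3, 32, 40, 40) -> Output: (3, 72, 38, 38)

Answer: (3, 72, 38, 38)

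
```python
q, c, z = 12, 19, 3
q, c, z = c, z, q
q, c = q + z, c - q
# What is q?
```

Trace:
`q, c, z = 12, 19, 3` → q = 12; c = 19; z = 3
`q, c, z = c, z, q` → q = 19; c = 3; z = 12
`q, c = q + z, c - q` → q = 31; c = -16
So q = 31

Answer: 31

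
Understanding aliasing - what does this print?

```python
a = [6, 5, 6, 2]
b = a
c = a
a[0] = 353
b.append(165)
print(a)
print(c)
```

Key concept: multiple aliases.
Step by step:
`a = [6, 5, 6, 2]` → a = [6, 5, 6, 2]
`b = a` → b = [6, 5, 6, 2] (same object as a)
`c = a` → c = [6, 5, 6, 2] (same object as a, b)
`a[0] = 353` → a = [353, 5, 6, 2] (same object as b, c); b = [353, 5, 6, 2] (same object as a, c); c = [353, 5, 6, 2] (same object as a, b)
`b.append(165)` → a = [353, 5, 6, 2, 165] (same object as b, c); b = [353, 5, 6, 2, 165] (same object as a, c); c = [353, 5, 6, 2, 165] (same object as a, b)
`print(a)` → prints [353, 5, 6, 2, 165]
`print(c)` → prints [353, 5, 6, 2, 165]

Answer:
[353, 5, 6, 2, 165]
[353, 5, 6, 2, 165]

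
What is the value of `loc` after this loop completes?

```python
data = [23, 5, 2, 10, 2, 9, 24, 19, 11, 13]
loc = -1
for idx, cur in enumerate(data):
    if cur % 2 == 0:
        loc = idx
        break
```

First even number index in [23, 5, 2, 10, 2, 9, 24, 19, 11, 13]
`loc` takes the values: -1 → 2

Answer: 2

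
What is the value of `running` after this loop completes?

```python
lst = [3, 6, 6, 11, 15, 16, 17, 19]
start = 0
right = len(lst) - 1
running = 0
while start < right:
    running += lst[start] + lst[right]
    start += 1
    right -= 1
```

Sum of pairs from ends
`running` takes the values: 0 → 22 → 45 → 67 → 93

Answer: 93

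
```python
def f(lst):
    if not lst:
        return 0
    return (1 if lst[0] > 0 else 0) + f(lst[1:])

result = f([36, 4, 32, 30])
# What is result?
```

Count of positive elements in [36, 4, 32, 30] = 4

Answer: 4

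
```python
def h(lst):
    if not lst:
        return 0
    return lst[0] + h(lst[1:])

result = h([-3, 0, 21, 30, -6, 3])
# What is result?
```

(-3) + 0 + 21 + 30 + (-6) + 3 + 0 = 45

Answer: 45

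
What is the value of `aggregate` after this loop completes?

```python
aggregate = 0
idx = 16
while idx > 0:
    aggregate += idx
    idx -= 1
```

Sum 16 down to 1
`aggregate` takes the values: 0 → 16 → 31 → 45 → 58 → 70 → 81 → 91 → 100 → 108 → 115 → 121 → 126 → 130 → 133 → 135 → 136

Answer: 136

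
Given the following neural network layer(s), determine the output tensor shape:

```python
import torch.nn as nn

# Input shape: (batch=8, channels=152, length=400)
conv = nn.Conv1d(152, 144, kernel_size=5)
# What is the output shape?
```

Input: (8, 152, 400) -> Output: (8, 144, 396)

Answer: (8, 144, 396)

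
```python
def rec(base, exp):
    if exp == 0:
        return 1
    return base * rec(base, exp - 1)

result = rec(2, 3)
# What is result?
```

rec(2, 3) = 2 * 2 * 2 = 8

Answer: 8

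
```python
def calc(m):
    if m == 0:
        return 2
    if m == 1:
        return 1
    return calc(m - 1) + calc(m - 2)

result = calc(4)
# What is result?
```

Build up from base cases: calc(0)=2, calc(1)=1, calc(2)=3, calc(3)=4, calc(4)=7

Answer: 7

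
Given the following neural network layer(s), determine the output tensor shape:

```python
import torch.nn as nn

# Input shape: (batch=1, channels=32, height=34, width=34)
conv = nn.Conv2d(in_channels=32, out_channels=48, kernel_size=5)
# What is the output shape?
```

Input: (1, 32, 34, 34) -> Output: (1, 48, 30, 30)

Answer: (1, 48, 30, 30)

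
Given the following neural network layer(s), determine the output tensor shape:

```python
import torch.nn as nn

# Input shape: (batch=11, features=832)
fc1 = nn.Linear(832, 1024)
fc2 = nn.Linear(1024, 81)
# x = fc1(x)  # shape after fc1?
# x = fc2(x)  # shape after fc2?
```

Input: (11, 832) -> after fc1: (11, 1024) -> Output: (11, 81)

Answer: (11, 81)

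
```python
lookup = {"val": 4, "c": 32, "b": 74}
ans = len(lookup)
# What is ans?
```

Trace:
`lookup = {"val": 4, "c": 32, "b": 74}` → lookup = {'val': 4, 'c': 32, 'b': 74}
`ans = len(lookup)` → ans = 3
So ans = 3

Answer: 3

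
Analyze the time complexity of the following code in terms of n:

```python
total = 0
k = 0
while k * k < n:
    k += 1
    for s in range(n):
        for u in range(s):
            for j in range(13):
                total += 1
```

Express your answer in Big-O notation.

Each loop level contributes: √n × n × n × 1. Multiplying the contributions gives O(n^2√n).

Answer: O(n^2√n)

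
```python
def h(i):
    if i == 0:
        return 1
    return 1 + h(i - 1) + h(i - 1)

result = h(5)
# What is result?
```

h(i) = 1 + 2·h(i-1), h(0)=1. Closed form: (1+1)·2^5 - 1 = 63.

Answer: 63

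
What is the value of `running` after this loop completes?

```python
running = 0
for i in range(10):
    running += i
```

Sum of 0 to 9 = 45
`running` takes the values: 0 → 1 → 3 → 6 → 10 → 15 → 21 → 28 → 36 → 45

Answer: 45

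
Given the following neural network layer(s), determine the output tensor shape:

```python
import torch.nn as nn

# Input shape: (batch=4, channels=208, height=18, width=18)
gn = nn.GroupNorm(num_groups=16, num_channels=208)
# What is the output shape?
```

Input: (4, 208, 18, 18) -> Output: (4, 208, 18, 18)

Answer: (4, 208, 18, 18)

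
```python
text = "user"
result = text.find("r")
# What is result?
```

Trace:
`text = "user"` → text = 'user'
`result = text.find("r")` → result = 3
So result = 3

Answer: 3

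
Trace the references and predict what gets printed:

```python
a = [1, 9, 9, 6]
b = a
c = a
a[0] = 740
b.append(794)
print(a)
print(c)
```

Key concept: multiple aliases.
Step by step:
`a = [1, 9, 9, 6]` → a = [1, 9, 9, 6]
`b = a` → b = [1, 9, 9, 6] (same object as a)
`c = a` → c = [1, 9, 9, 6] (same object as a, b)
`a[0] = 740` → a = [740, 9, 9, 6] (same object as b, c); b = [740, 9, 9, 6] (same object as a, c); c = [740, 9, 9, 6] (same object as a, b)
`b.append(794)` → a = [740, 9, 9, 6, 794] (same object as b, c); b = [740, 9, 9, 6, 794] (same object as a, c); c = [740, 9, 9, 6, 794] (same object as a, b)
`print(a)` → prints [740, 9, 9, 6, 794]
`print(c)` → prints [740, 9, 9, 6, 794]

Answer:
[740, 9, 9, 6, 794]
[740, 9, 9, 6, 794]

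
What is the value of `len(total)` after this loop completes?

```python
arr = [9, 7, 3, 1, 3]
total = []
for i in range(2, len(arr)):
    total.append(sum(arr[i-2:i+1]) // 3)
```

Number of 3-element averages
`total` takes the values: [] → [6] → [6, 3] → [6, 3, 2]
So `len(total)` = 3

Answer: 3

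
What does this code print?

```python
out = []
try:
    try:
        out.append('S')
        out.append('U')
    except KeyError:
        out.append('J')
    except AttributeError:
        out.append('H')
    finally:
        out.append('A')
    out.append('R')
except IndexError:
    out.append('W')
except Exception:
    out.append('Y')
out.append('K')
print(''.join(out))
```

Execution trace: 'S' (inner try body) → 'U' (inner try body, no exception) → 'A' (inner finally) → 'R' (try body, no exception) → 'K' (after the try/except). Output: SUARK

Answer: SUARK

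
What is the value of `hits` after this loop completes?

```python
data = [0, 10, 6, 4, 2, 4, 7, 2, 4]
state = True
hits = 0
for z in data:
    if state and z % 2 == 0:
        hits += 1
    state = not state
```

Count even values at even positions
`hits` takes the values: 0 → 1 → 2 → 3 → 4

Answer: 4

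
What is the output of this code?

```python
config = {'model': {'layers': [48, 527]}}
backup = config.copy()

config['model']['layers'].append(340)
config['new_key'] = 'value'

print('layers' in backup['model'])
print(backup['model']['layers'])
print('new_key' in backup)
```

Key concept: shallow copy gotcha with nested dict.
Step by step:
`config = {'model': {'layers': [48, 527]}}` → config = {'model': {'layers': [48, 527]}}
`backup = config.copy()` → backup = {'model': {'layers': [48, 527]}}
`config['model']['layers'].append(340)` → config = {'model': {'layers': [48, 527, 340]}}; backup = {'model': {'layers': [48, 527, 340]}}
`config['new_key'] = 'value'` → config = {'model': {'layers': [48, 527, 340]}, 'new_key': 'value'}
`print('layers' in backup['model'])` → prints True
`print(backup['model']['layers'])` → prints [48, 527, 340]
`print('new_key' in backup)` → prints False

Answer:
True
[48, 527, 340]
False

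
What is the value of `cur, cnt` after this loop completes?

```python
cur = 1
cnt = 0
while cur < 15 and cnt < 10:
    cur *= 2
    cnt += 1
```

Double until >= 15 or 10 iterations
`cur, cnt` takes the values: (1, 0) → (2, 0) → (2, 1) → (4, 1) → (4, 2) → (8, 2) → (8, 3) → (16, 3) → (16, 4)

Answer: 16, 4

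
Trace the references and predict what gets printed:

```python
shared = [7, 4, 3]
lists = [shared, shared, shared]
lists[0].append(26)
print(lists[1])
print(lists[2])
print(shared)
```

Key concept: list of same reference.
Step by step:
`shared = [7, 4, 3]` → shared = [7, 4, 3]
`lists = [shared, shared, shared]` → lists = [[7, 4, 3], [7, 4, 3], [7, 4, 3]]
`lists[0].append(26)` → shared = [7, 4, 3, 26]; lists = [[7, 4, 3, 26], [7, 4, 3, 26], [7, 4, 3, 26]]
`print(lists[1])` → prints [7, 4, 3, 26]
`print(lists[2])` → prints [7, 4, 3, 26]
`print(shared)` → prints [7, 4, 3, 26]

Answer:
[7, 4, 3, 26]
[7, 4, 3, 26]
[7, 4, 3, 26]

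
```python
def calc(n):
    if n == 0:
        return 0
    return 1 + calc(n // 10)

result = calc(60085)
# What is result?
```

Count of digits of 60085: 5

Answer: 5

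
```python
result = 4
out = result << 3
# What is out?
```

Trace:
`result = 4` → result = 4
`out = result << 3` → out = 32
So out = 32

Answer: 32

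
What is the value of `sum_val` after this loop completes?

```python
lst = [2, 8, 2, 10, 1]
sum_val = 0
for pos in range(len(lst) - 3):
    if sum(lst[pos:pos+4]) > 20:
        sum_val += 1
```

Count windows with sum > 20
`sum_val` takes the values: 0 → 1 → 2

Answer: 2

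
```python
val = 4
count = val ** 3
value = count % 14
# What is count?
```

Trace:
`val = 4` → val = 4
`count = val ** 3` → count = 64
`value = count % 14` → value = 8
So count = 64

Answer: 64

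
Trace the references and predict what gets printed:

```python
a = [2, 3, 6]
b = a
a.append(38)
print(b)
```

Key concept: basic list aliasing.
Step by step:
`a = [2, 3, 6]` → a = [2, 3, 6]
`b = a` → b = [2, 3, 6] (same object as a)
`a.append(38)` → a = [2, 3, 6, 38] (same object as b); b = [2, 3, 6, 38] (same object as a)
`print(b)` → prints [2, 3, 6, 38]

Answer: [2, 3, 6, 38]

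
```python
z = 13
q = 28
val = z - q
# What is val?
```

Trace:
`z = 13` → z = 13
`q = 28` → q = 28
`val = z - q` → val = -15
So val = -15

Answer: -15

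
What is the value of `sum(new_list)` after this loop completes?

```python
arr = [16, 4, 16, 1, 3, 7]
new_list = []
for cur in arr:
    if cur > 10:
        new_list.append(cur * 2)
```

Sum of doubled values > 10
`new_list` takes the values: [] → [32] → [32, 32]
So `sum(new_list)` = 64

Answer: 64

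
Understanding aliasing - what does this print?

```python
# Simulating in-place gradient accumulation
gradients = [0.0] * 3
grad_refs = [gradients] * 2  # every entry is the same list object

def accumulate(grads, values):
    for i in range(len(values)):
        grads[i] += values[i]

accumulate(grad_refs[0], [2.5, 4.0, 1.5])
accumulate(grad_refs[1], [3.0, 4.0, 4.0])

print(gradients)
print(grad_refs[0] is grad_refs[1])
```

Key concept: gradient accumulation aliasing.
Step by step:
`gradients = [0.0] * 3` → gradients = [0.0, 0.0, 0.0]
`grad_refs = [gradients] * 2` → grad_refs = [[0.0, 0.0, 0.0], [0.0, 0.0, 0.0]]
`accumulate(grad_refs[0], [2.5, 4.0, 1.5])` → gradients = [2.5, 4.0, 1.5]; grad_refs = [[2.5, 4.0, 1.5], [2.5, 4.0, 1.5]]
`accumulate(grad_refs[1], [3.0, 4.0, 4.0])` → gradients = [5.5, 8.0, 5.5]; grad_refs = [[5.5, 8.0, 5.5], [5.5, 8.0, 5.5]]
`print(gradients)` → prints [5.5, 8.0, 5.5]
`print(grad_refs[0] is grad_refs[1])` → prints True

Answer:
[5.5, 8.0, 5.5]
True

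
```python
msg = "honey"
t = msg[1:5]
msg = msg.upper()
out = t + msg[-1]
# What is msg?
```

Trace:
`msg = "honey"` → msg = 'honey'
`t = msg[1:5]` → t = 'oney'
`msg = msg.upper()` → msg = 'HONEY'
`out = t + msg[-1]` → out = 'oneyY'
So msg = 'HONEY'

Answer: 'HONEY'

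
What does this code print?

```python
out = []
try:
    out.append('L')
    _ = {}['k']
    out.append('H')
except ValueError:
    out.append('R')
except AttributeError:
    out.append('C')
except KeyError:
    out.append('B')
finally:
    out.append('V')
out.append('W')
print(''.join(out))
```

Execution trace: 'L' (try body) → 'B' (except KeyError) → 'V' (finally) → 'W' (after the try/except). Output: LBVW

Answer: LBVW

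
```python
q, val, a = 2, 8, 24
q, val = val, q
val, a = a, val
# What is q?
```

Trace:
`q, val, a = 2, 8, 24` → q = 2; val = 8; a = 24
`q, val = val, q` → q = 8; val = 2
`val, a = a, val` → val = 24; a = 2
So q = 8

Answer: 8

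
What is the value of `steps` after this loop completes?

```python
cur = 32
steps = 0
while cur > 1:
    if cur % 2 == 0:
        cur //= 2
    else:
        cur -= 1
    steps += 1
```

Steps to reduce 32 to 1
`steps` takes the values: 0 → 1 → 2 → 3 → 4 → 5

Answer: 5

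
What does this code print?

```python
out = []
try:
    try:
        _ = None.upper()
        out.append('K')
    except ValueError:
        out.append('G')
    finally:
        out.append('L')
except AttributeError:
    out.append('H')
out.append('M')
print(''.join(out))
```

Execution trace: 'L' (finally) → 'H' (outer except AttributeError) → 'M' (after the try/except). Output: LHM

Answer: LHM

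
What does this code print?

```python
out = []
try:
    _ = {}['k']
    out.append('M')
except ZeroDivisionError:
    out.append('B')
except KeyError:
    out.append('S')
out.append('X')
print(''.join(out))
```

Execution trace: 'S' (except KeyError) → 'X' (after the try/except). Output: SX

Answer: SX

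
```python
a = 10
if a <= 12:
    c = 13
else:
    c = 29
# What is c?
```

Trace:
`a = 10` → a = 10
`if a <= 12: ...` → a <= 12 is True → c = 13
So c = 13

Answer: 13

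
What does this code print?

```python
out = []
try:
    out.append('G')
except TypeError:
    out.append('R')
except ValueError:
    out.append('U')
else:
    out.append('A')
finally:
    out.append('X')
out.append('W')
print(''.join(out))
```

Execution trace: 'G' (try body, no exception) → 'A' (else) → 'X' (finally) → 'W' (after the try/except). Output: GAXW

Answer: GAXW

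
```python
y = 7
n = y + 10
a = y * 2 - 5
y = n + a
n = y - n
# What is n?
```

Trace:
`y = 7` → y = 7
`n = y + 10` → n = 17
`a = y * 2 - 5` → a = 9
`y = n + a` → y = 26
`n = y - n` → n = 9
So n = 9

Answer: 9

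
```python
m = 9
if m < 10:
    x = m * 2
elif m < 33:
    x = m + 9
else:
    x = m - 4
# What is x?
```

Trace:
`m = 9` → m = 9
`if m < 10: ...` → m < 10 is True → x = 18
So x = 18

Answer: 18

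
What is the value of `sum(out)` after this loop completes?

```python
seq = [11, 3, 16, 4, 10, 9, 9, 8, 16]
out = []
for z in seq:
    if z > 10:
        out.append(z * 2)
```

Sum of doubled values > 10
`out` takes the values: [] → [22] → [22, 32] → [22, 32, 32]
So `sum(out)` = 86

Answer: 86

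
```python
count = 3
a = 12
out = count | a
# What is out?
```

Trace:
`count = 3` → count = 3
`a = 12` → a = 12
`out = count | a` → out = 15
So out = 15

Answer: 15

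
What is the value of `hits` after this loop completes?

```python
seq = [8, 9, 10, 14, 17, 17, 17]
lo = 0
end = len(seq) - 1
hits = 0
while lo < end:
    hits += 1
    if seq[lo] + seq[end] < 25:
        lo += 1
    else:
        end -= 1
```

Steps to find pair summing to 25
`hits` takes the values: 0 → 1 → 2 → 3 → 4 → 5 → 6

Answer: 6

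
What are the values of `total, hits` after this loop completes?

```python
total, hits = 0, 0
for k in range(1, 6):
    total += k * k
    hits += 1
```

Sum of squares and count
`total, hits` takes the values: (0, 0) → (1, 0) → (1, 1) → (5, 1) → (5, 2) → (14, 2) → (14, 3) → (30, 3) → (30, 4) → (55, 4) → (55, 5)

Answer: 55, 5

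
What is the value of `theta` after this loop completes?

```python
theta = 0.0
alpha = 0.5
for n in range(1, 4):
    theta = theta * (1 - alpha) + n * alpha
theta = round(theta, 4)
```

Moving average with lr=0.5
`theta` takes the values: 0.0 → 0.5 → 1.25 → 2.125

Answer: 2.125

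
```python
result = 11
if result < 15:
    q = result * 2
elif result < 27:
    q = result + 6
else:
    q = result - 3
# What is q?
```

Trace:
`result = 11` → result = 11
`if result < 15: ...` → result < 15 is True → q = 22
So q = 22

Answer: 22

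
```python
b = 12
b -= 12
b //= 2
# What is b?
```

Trace:
`b = 12` → b = 12
`b -= 12` → b = 0
`b //= 2` → b = 0
So b = 0

Answer: 0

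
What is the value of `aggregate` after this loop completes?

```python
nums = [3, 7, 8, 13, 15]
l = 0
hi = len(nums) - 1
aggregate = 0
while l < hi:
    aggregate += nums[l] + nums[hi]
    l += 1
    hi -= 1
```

Sum of pairs from ends
`aggregate` takes the values: 0 → 18 → 38

Answer: 38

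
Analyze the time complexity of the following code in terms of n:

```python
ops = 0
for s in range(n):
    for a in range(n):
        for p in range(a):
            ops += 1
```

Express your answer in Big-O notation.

Each loop level contributes: n × n × n. Multiplying the contributions gives O(n^3).

Answer: O(n^3)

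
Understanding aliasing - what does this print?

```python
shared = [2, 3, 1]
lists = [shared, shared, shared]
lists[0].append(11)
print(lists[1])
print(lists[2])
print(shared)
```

Key concept: list of same reference.
Step by step:
`shared = [2, 3, 1]` → shared = [2, 3, 1]
`lists = [shared, shared, shared]` → lists = [[2, 3, 1], [2, 3, 1], [2, 3, 1]]
`lists[0].append(11)` → shared = [2, 3, 1, 11]; lists = [[2, 3, 1, 11], [2, 3, 1, 11], [2, 3, 1, 11]]
`print(lists[1])` → prints [2, 3, 1, 11]
`print(lists[2])` → prints [2, 3, 1, 11]
`print(shared)` → prints [2, 3, 1, 11]

Answer:
[2, 3, 1, 11]
[2, 3, 1, 11]
[2, 3, 1, 11]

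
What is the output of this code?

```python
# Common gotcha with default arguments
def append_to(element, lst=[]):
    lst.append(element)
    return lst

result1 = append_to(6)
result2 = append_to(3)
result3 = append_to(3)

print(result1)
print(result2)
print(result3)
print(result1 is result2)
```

Key concept: mutable default argument gotcha.
Step by step:
`result1 = append_to(6)` → result1 = [6]
`result2 = append_to(3)` → result1 = [6, 3] (same object as result2); result2 = [6, 3] (same object as result1)
`result3 = append_to(3)` → result1 = [6, 3, 3] (same object as result2, result3); result2 = [6, 3, 3] (same object as result1, result3); result3 = [6, 3, 3] (same object as result1, result2)
`print(result1)` → prints [6, 3, 3]
`print(result2)` → prints [6, 3, 3]
`print(result3)` → prints [6, 3, 3]
`print(result1 is result2)` → prints True

Answer:
[6, 3, 3]
[6, 3, 3]
[6, 3, 3]
True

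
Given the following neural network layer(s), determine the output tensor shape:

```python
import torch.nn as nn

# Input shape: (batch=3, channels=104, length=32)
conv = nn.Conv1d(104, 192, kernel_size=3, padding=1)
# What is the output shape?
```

Input: (3, 104, 32) -> Output: (3, 192, 32)

Answer: (3, 192, 32)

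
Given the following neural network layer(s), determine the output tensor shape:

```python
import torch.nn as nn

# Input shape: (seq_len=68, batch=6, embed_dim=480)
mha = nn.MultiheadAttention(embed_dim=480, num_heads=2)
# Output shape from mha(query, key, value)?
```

Input: (68, 6, 480) -> Output: (68, 6, 480)

Answer: (68, 6, 480)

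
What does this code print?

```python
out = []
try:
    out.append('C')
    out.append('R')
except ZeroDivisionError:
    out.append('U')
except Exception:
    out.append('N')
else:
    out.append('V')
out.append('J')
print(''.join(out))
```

Execution trace: 'C' (try body) → 'R' (try body, no exception) → 'V' (else) → 'J' (after the try/except). Output: CRVJ

Answer: CRVJ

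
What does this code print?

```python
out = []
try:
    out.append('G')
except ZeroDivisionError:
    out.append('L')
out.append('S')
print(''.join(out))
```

Execution trace: 'G' (try body, no exception) → 'S' (after the try/except). Output: GS

Answer: GS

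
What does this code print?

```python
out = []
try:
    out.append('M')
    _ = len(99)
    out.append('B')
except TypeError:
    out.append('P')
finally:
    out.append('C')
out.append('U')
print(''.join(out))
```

Execution trace: 'M' (try body) → 'P' (except TypeError) → 'C' (finally) → 'U' (after the try/except). Output: MPCU

Answer: MPCU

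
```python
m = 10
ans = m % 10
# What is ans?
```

Trace:
`m = 10` → m = 10
`ans = m % 10` → ans = 0
So ans = 0

Answer: 0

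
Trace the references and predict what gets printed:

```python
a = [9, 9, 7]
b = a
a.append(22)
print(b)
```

Key concept: basic list aliasing.
Step by step:
`a = [9, 9, 7]` → a = [9, 9, 7]
`b = a` → b = [9, 9, 7] (same object as a)
`a.append(22)` → a = [9, 9, 7, 22] (same object as b); b = [9, 9, 7, 22] (same object as a)
`print(b)` → prints [9, 9, 7, 22]

Answer: [9, 9, 7, 22]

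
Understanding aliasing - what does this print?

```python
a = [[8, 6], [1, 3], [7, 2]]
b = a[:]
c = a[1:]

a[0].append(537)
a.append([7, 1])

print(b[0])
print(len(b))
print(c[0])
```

Key concept: slice with nested mutation.
Step by step:
`a = [[8, 6], [1, 3], [7, 2]]` → a = [[8, 6], [1, 3], [7, 2]]
`b = a[:]` → b = [[8, 6], [1, 3], [7, 2]]
`c = a[1:]` → c = [[1, 3], [7, 2]]
`a[0].append(537)` → a = [[8, 6, 537], [1, 3], [7, 2]]; b = [[8, 6, 537], [1, 3], [7, 2]]
`a.append([7, 1])` → a = [[8, 6, 537], [1, 3], [7, 2], [7, 1]]
`print(b[0])` → prints [8, 6, 537]
`print(len(b))` → prints 3
`print(c[0])` → prints [1, 3]

Answer:
[8, 6, 537]
3
[1, 3]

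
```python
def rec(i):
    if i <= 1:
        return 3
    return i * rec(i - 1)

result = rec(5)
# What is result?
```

rec(5) = 5 * 4 * 3 * 2 * 3 = 360

Answer: 360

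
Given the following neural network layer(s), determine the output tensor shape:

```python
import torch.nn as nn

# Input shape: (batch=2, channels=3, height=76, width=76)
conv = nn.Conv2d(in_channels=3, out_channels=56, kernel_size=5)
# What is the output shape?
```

Input: (2, 3, 76, 76) -> Output: (2, 56, 72, 72)

Answer: (2, 56, 72, 72)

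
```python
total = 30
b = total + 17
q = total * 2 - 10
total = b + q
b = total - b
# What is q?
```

Trace:
`total = 30` → total = 30
`b = total + 17` → b = 47
`q = total * 2 - 10` → q = 50
`total = b + q` → total = 97
`b = total - b` → b = 50
So q = 50

Answer: 50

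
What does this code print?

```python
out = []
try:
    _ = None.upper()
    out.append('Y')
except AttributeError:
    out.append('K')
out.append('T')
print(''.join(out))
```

Execution trace: 'K' (except AttributeError) → 'T' (after the try/except). Output: KT

Answer: KT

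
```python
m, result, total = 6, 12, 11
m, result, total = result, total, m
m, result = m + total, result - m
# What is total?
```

Trace:
`m, result, total = 6, 12, 11` → m = 6; result = 12; total = 11
`m, result, total = result, total, m` → m = 12; result = 11; total = 6
`m, result = m + total, result - m` → m = 18; result = -1
So total = 6

Answer: 6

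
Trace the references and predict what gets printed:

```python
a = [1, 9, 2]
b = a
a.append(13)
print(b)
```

Key concept: basic list aliasing.
Step by step:
`a = [1, 9, 2]` → a = [1, 9, 2]
`b = a` → b = [1, 9, 2] (same object as a)
`a.append(13)` → a = [1, 9, 2, 13] (same object as b); b = [1, 9, 2, 13] (same object as a)
`print(b)` → prints [1, 9, 2, 13]

Answer: [1, 9, 2, 13]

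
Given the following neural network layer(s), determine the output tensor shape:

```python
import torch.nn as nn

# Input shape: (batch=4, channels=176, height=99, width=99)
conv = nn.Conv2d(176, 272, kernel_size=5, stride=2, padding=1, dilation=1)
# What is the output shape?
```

Input: (4, 176, 99, 99) -> Output: (4, 272, 49, 49)

Answer: (4, 272, 49, 49)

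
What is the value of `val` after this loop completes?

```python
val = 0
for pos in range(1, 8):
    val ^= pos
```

XOR of 1 to 7
`val` takes the values: 0 → 1 → 3 → 0 → 4 → 1 → 7 → 0

Answer: 0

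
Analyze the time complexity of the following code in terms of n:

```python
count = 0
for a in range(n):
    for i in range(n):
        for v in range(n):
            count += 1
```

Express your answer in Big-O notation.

Each loop level contributes: n × n × n. Multiplying the contributions gives O(n^3).

Answer: O(n^3)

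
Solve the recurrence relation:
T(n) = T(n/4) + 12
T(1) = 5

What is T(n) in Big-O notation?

Each step divides n by 4 and adds 12. After log_4(n) steps we reach T(1)=5. So T(n) = 12·log_4(n) + 5 = O(log n).

Answer: O(log n)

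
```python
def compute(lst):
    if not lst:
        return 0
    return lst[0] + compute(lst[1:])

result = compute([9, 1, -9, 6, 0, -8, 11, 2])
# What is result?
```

9 + 1 + (-9) + 6 + 0 + (-8) + 11 + 2 + 0 = 12

Answer: 12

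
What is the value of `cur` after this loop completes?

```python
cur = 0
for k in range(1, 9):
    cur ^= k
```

XOR of 1 to 8
`cur` takes the values: 0 → 1 → 3 → 0 → 4 → 1 → 7 → 0 → 8

Answer: 8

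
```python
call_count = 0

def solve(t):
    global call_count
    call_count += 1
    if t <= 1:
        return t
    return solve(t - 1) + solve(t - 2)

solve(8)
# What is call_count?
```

Calls(t) = 1 + Calls(t-1) + Calls(t-2); Calls(0)=Calls(1)=1. For t=8 this gives 67.

Answer: 67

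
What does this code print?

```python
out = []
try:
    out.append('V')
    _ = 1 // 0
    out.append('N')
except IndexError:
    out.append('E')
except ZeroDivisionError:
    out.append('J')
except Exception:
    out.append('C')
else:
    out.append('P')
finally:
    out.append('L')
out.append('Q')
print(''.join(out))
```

Execution trace: 'V' (try body) → 'J' (except ZeroDivisionError) → 'L' (finally) → 'Q' (after the try/except). Output: VJLQ

Answer: VJLQ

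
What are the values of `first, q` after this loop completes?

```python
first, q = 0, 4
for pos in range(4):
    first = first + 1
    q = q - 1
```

first goes 0→4, q goes 4→0
`first, q` takes the values: (0, 4) → (1, 4) → (1, 3) → (2, 3) → (2, 2) → (3, 2) → (3, 1) → (4, 1) → (4, 0)

Answer: 4, 0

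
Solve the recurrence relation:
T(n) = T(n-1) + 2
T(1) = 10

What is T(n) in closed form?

Unrolling: T(n) = T(1) + 2·(n-1) = 10 + 2(n-1) = 2n + 8.

Answer: T(n) = 2n + 8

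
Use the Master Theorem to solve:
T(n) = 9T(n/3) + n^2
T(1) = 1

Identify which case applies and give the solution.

a=9, b=3, f(n)=n^2. log_3(9) = 2. Since c=2 = 2, Case 2 applies: T(n) = Θ(n^log_b(a) · log n) = O(n^2 log n).

Answer: O(n^2 log n) - Case 2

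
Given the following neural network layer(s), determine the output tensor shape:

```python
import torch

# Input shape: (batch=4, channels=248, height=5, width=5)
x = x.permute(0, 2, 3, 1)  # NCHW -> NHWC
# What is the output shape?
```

Input: (4, 248, 5, 5) -> Output: (4, 5, 5, 248)

Answer: (4, 5, 5, 248)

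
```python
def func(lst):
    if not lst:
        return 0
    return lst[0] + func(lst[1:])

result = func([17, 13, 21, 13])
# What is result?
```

17 + 13 + 21 + 13 + 0 = 64

Answer: 64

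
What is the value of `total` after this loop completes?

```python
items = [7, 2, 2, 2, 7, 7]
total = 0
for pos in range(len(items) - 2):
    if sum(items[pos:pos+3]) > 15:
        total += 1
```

Count windows with sum > 15
`total` takes the values: 0 → 1

Answer: 1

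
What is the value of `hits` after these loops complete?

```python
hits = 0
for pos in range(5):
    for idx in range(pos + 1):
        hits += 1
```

Triangle: 1 + 2 + ... + 5
`hits` takes the values: 0 → 1 → 2 → 3 → 4 → 5 → 6 → 7 → 8 → 9 → 10 → 11 → 12 → 13 → 14 → 15

Answer: 15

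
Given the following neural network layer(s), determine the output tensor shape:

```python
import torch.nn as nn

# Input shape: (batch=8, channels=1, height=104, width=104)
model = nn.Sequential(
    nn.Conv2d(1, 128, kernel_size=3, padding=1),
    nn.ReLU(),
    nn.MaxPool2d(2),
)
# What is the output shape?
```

Input: (8, 1, 104, 104) -> after Conv2d: (8, 128, 104, 104) -> after ReLU: (8, 128, 104, 104) -> Output: (8, 128, 52, 52)

Answer: (8, 128, 52, 52)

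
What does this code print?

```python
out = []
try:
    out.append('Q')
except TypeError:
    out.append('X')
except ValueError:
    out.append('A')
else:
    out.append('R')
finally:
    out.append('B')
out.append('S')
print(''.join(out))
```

Execution trace: 'Q' (try body, no exception) → 'R' (else) → 'B' (finally) → 'S' (after the try/except). Output: QRBS

Answer: QRBS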